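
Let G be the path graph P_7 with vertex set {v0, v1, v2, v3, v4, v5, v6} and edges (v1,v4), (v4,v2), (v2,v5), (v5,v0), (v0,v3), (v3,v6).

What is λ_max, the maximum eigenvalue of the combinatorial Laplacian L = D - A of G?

The path graph P_n has Laplacian eigenvalues λ_k = 2 − 2cos(kπ/n), k = 0, 1, …, n−1. Here n = 7:
k=0: 2 − 2cos(0) = 0.0; k=1: 2 − 2cos(π/7) = 0.1981; k=2: 2 − 2cos(2π/7) = 0.753; k=3: 2 − 2cos(3π/7) = 1.555; k=4: 2 − 2cos(4π/7) = 2.445; k=5: 2 − 2cos(5π/7) = 3.247; k=6: 2 − 2cos(6π/7) = 3.8019.
Laplacian eigenvalues: [0.0, 0.1981, 0.753, 1.555, 2.445, 3.247, 3.8019]. Largest eigenvalue (spectral radius) = 3.8019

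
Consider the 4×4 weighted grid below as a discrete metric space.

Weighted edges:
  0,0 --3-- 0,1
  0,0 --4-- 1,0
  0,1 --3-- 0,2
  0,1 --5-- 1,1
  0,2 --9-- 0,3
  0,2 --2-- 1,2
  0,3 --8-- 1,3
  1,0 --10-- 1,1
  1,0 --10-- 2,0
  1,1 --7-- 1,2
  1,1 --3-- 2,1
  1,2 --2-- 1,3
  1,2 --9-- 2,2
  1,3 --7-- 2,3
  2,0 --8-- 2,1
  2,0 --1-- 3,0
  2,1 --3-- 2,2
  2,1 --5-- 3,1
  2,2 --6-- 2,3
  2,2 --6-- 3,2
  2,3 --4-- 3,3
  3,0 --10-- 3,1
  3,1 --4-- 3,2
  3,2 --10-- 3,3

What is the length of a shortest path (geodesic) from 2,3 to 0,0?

Shortest path: 2,3 → 1,3 → 1,2 → 0,2 → 0,1 → 0,0, total weight = 17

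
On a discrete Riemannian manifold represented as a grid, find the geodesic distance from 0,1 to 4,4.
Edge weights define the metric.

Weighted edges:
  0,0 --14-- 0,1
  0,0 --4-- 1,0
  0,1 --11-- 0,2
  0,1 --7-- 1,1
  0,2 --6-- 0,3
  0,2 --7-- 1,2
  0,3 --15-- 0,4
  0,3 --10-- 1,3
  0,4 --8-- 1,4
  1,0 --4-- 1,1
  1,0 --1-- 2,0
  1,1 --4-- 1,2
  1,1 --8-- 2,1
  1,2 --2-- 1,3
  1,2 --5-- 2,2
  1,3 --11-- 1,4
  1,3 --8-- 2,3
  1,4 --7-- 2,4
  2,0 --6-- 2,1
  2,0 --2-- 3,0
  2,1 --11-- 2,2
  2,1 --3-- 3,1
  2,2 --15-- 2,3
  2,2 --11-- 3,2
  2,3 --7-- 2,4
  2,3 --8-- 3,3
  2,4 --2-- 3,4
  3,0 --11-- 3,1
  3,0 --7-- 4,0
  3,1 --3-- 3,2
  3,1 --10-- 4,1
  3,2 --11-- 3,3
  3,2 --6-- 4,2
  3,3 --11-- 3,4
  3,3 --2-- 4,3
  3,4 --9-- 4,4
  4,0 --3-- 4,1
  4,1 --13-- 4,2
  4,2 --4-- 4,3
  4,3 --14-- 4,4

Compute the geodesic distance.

Shortest path: 0,1 → 1,1 → 1,2 → 1,3 → 2,3 → 2,4 → 3,4 → 4,4, total weight = 39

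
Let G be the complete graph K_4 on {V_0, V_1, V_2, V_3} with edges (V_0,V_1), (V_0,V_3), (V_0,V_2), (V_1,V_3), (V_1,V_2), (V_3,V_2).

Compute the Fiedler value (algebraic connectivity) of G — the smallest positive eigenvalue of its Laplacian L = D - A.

For the complete graph K_n, L = nI − J (J = all-ones matrix). J has eigenvalues n (once, eigenvector 𝟙) and 0 (multiplicity n−1), so L has eigenvalues 0 (once) and n (multiplicity n−1). Here n = 4: eigenvalue 0 once and 4 with multiplicity 3.
Laplacian eigenvalues: [0.0, 4.0, 4.0, 4.0]. Algebraic connectivity (smallest non-zero eigenvalue) = 4.0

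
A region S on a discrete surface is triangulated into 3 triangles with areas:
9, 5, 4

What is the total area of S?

9 + 5 + 4 = 18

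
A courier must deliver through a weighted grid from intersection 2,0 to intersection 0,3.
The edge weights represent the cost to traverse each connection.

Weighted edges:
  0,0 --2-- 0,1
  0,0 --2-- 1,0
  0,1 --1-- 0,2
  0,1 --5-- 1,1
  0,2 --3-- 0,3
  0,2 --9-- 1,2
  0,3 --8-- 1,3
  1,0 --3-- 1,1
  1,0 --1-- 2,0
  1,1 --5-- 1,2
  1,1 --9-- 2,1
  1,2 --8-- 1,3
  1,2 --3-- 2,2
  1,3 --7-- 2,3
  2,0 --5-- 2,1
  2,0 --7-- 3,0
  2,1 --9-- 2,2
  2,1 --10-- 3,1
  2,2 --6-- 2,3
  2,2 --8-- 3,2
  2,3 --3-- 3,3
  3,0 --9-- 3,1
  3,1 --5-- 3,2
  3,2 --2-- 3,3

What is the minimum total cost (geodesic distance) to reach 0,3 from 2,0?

Shortest path: 2,0 → 1,0 → 0,0 → 0,1 → 0,2 → 0,3, total weight = 9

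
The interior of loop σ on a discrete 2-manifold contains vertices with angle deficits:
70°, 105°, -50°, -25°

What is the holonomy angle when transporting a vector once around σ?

Holonomy = total enclosed curvature = 70° + 105° + (-50°) + (-25°) = 100°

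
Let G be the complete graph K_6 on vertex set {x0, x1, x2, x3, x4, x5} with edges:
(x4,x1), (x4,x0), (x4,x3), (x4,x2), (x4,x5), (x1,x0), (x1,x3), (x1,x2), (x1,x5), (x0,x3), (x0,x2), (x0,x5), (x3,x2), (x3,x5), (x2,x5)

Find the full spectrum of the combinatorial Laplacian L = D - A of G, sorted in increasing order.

For the complete graph K_n, L = nI − J (J = all-ones matrix). J has eigenvalues n (once, eigenvector 𝟙) and 0 (multiplicity n−1), so L has eigenvalues 0 (once) and n (multiplicity n−1). Here n = 6: eigenvalue 0 once and 6 with multiplicity 5.
Laplacian eigenvalues (increasing order): [0.0, 6.0, 6.0, 6.0, 6.0, 6.0]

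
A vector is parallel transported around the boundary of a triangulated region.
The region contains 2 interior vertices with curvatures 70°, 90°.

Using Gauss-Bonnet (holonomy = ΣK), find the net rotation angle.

Holonomy = total enclosed curvature = 70° + 90° = 160°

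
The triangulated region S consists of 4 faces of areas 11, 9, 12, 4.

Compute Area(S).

11 + 9 + 12 + 4 = 36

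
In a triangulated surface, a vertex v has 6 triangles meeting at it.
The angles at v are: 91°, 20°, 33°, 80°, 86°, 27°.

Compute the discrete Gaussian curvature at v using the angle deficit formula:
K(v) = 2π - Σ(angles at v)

Sum of angles = 337°. K = 360° - 337° = 23° = 23π/180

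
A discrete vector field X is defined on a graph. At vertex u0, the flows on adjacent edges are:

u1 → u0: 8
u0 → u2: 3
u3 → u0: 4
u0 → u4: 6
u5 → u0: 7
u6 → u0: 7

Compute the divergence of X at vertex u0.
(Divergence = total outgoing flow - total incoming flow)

Divergence = sum of outgoing flows = (-8) + 3 + (-4) + 6 + (-7) + (-7) = -17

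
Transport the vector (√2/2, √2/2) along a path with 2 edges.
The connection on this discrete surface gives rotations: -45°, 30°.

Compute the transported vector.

Total rotation: (-45°) + 30° = -15°. Final vector: (0.8660, 0.5000)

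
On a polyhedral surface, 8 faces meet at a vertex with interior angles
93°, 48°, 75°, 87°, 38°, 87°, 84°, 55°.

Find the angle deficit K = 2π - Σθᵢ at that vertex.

Sum of angles = 567°. K = 360° - 567° = -207° = -23π/20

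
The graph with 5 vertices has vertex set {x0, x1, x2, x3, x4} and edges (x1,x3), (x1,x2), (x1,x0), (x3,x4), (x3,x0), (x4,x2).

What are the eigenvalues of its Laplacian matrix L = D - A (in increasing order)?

Degrees: deg(x0) = 2, deg(x1) = 3, deg(x2) = 2, deg(x3) = 3, deg(x4) = 2.
L = D − A with rows/columns ordered (x0, x1, x2, x3, x4):
  [ 2, -1,  0, -1,  0]
  [-1,  3, -1, -1,  0]
  [ 0, -1,  2,  0, -1]
  [-1, -1,  0,  3, -1]
  [ 0,  0, -1, -1,  2]
Characteristic polynomial: det(λI − L) = λ(λ² − 5λ + 5)(λ² − 7λ + 11).
Roots: λ = 0; (λ² − 5λ + 5) = 0 ⇒ λ = (5 ± √5)/2 ≈ 1.382, 3.618; (λ² − 7λ + 11) = 0 ⇒ λ = (7 ± √5)/2 ≈ 2.382, 4.618.
(Check: the roots sum (with multiplicity) to 12, matching trace L = Σdeg = 2·6 = 12.)
Laplacian eigenvalues (increasing order): [0.0, 1.382, 2.382, 3.618, 4.618]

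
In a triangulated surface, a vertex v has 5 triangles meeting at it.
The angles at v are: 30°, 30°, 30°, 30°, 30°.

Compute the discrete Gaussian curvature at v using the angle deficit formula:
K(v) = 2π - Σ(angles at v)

Sum of angles = 150°. K = 360° - 150° = 210° = 7π/6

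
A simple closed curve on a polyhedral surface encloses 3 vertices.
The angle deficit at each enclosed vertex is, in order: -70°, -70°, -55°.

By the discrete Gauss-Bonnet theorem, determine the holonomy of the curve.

Holonomy = total enclosed curvature = (-70°) + (-70°) + (-55°) = -195°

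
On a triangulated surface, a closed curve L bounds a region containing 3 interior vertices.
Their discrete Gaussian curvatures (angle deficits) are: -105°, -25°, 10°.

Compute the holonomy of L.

Holonomy = total enclosed curvature = (-105°) + (-25°) + 10° = -120°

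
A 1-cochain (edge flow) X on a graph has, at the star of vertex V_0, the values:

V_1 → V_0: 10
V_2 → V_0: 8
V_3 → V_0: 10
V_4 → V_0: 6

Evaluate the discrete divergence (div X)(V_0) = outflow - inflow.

Divergence = sum of outgoing flows = (-10) + (-8) + (-10) + (-6) = -34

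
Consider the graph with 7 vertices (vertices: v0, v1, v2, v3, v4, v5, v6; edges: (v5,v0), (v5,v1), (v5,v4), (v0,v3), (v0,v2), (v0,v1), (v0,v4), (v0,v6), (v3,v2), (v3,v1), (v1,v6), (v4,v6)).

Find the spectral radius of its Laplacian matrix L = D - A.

Degrees: deg(v0) = 6, deg(v1) = 4, deg(v2) = 2, deg(v3) = 3, deg(v4) = 3, deg(v5) = 3, deg(v6) = 3.
L = D − A with rows/columns ordered (v0, v1, v2, v3, v4, v5, v6):
  [ 6, -1, -1, -1, -1, -1, -1]
  [-1,  4,  0, -1,  0, -1, -1]
  [-1,  0,  2, -1,  0,  0,  0]
  [-1, -1, -1,  3,  0,  0,  0]
  [-1,  0,  0,  0,  3, -1, -1]
  [-1, -1,  0,  0, -1,  3,  0]
  [-1, -1,  0,  0, -1,  0,  3]
Characteristic polynomial: det(λI − L) = λ(λ² − 7λ + 8)(λ − 3)²(λ − 4)(λ − 7).
Roots: λ = 0; (λ² − 7λ + 8) = 0 ⇒ λ = (7 ± √17)/2 ≈ 1.4384, 5.5616; (λ − 3) = 0 ⇒ λ = 3 (multiplicity 2); (λ − 4) = 0 ⇒ λ = 4; (λ − 7) = 0 ⇒ λ = 7.
(Check: the roots sum (with multiplicity) to 24, matching trace L = Σdeg = 2·12 = 24.)
Laplacian eigenvalues: [0.0, 1.4384, 3.0, 3.0, 4.0, 5.5616, 7.0]. Largest eigenvalue (spectral radius) = 7.0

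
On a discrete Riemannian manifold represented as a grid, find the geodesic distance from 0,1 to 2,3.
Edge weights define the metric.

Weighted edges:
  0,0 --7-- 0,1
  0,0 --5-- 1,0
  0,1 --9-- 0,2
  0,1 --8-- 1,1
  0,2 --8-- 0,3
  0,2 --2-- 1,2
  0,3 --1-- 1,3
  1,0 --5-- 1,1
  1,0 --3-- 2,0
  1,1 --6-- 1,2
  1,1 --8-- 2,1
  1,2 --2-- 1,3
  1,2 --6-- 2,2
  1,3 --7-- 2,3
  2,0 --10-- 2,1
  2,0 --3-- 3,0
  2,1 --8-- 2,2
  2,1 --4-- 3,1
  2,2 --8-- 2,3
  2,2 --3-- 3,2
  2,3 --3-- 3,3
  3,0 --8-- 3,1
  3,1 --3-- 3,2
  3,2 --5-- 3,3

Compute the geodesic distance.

Shortest path: 0,1 → 0,2 → 1,2 → 1,3 → 2,3, total weight = 20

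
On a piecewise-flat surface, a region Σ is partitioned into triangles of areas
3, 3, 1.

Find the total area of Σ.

3 + 3 + 1 = 7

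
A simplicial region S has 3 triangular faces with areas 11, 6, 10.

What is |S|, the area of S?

11 + 6 + 10 = 27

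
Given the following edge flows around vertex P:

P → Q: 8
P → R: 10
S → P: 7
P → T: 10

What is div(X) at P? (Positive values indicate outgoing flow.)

Divergence = sum of outgoing flows = 8 + 10 + (-7) + 10 = 21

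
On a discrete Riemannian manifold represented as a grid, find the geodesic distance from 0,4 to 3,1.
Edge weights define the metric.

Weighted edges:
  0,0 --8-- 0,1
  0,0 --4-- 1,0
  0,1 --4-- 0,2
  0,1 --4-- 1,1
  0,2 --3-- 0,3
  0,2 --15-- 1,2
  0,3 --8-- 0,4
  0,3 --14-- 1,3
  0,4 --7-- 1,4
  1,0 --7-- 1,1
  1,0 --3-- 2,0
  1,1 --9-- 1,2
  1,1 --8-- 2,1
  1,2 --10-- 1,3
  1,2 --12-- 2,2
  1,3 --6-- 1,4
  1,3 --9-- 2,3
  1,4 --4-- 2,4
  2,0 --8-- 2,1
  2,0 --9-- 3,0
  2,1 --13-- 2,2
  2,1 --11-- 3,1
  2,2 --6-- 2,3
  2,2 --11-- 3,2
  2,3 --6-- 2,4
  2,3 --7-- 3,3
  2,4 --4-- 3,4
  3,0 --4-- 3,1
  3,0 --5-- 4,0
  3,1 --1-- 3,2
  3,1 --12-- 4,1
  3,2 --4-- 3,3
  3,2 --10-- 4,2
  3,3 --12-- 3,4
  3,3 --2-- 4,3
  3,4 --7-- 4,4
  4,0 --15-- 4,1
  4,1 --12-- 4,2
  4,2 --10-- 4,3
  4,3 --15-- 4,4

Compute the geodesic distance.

Shortest path: 0,4 → 1,4 → 2,4 → 2,3 → 3,3 → 3,2 → 3,1, total weight = 29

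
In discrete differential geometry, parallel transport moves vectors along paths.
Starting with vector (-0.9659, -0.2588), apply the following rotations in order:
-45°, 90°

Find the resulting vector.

Total rotation: (-45°) + 90° = 45°. Final vector: (-0.5000, -0.8660)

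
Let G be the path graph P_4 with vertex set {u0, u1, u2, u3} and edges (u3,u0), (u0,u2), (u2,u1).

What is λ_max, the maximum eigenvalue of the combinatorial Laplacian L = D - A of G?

The path graph P_n has Laplacian eigenvalues λ_k = 2 − 2cos(kπ/n), k = 0, 1, …, n−1. Here n = 4:
k=0: 2 − 2cos(0) = 0.0; k=1: 2 − 2cos(π/4) = 0.5858; k=2: 2 − 2cos(π/2) = 2.0; k=3: 2 − 2cos(3π/4) = 3.4142.
Laplacian eigenvalues: [0.0, 0.5858, 2.0, 3.4142]. Largest eigenvalue (spectral radius) = 3.4142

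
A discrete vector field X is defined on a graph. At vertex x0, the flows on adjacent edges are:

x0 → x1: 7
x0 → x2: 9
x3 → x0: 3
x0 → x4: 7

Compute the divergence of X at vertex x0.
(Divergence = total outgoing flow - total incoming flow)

Divergence = sum of outgoing flows = 7 + 9 + (-3) + 7 = 20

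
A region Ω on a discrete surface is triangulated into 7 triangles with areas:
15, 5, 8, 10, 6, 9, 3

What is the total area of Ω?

15 + 5 + 8 + 10 + 6 + 9 + 3 = 56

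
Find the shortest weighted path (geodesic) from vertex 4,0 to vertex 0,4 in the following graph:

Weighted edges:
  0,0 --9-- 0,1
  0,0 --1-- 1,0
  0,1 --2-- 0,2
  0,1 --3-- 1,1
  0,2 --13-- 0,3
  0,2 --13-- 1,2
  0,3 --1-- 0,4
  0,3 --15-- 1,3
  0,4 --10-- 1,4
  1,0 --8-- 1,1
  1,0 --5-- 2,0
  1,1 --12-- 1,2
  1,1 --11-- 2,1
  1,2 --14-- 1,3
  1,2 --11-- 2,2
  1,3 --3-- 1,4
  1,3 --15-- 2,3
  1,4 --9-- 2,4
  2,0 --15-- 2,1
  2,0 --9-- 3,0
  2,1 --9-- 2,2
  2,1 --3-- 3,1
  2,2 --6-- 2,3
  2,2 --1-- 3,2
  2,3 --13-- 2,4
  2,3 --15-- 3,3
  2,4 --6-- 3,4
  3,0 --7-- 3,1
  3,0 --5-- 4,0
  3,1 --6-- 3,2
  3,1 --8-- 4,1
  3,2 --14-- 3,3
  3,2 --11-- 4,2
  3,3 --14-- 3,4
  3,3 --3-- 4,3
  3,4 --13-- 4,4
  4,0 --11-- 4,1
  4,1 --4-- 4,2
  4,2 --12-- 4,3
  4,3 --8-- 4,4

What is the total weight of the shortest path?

Shortest path: 4,0 → 3,0 → 2,0 → 1,0 → 0,0 → 0,1 → 0,2 → 0,3 → 0,4, total weight = 45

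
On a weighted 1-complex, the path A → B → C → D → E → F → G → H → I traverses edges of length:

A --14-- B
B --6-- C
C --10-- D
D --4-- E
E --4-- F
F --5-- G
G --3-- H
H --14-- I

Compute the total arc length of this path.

Arc length = 14 + 6 + 10 + 4 + 4 + 5 + 3 + 14 = 60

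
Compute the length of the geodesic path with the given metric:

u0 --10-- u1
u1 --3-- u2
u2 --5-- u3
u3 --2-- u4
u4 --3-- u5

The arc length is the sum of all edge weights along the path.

Arc length = 10 + 3 + 5 + 2 + 3 = 23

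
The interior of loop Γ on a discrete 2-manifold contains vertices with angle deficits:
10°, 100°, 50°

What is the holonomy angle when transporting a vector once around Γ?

Holonomy = total enclosed curvature = 10° + 100° + 50° = 160°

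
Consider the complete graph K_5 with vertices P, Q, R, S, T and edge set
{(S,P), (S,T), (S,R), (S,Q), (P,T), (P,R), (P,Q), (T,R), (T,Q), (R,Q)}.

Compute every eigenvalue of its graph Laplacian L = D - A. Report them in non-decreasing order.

For the complete graph K_n, L = nI − J (J = all-ones matrix). J has eigenvalues n (once, eigenvector 𝟙) and 0 (multiplicity n−1), so L has eigenvalues 0 (once) and n (multiplicity n−1). Here n = 5: eigenvalue 0 once and 5 with multiplicity 4.
Laplacian eigenvalues (increasing order): [0.0, 5.0, 5.0, 5.0, 5.0]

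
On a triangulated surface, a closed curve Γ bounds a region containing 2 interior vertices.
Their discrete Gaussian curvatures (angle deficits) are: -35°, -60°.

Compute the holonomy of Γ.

Holonomy = total enclosed curvature = (-35°) + (-60°) = -95°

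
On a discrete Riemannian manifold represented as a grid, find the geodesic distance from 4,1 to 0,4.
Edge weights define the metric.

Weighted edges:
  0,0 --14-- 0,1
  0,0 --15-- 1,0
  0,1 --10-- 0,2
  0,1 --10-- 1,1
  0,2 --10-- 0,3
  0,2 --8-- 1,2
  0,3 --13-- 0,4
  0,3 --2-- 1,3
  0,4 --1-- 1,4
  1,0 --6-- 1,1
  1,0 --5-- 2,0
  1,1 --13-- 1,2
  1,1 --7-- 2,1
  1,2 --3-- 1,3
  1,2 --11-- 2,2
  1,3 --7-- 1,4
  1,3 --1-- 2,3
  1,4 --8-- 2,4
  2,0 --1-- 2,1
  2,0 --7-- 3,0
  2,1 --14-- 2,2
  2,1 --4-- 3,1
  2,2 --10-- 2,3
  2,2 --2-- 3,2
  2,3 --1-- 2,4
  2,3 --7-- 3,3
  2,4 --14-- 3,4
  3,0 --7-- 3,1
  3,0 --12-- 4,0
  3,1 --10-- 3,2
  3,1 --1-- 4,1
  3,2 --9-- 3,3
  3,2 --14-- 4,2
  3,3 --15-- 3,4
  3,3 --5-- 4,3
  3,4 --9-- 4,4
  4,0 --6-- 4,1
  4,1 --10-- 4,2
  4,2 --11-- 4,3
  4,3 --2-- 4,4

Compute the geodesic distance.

Shortest path: 4,1 → 3,1 → 3,2 → 2,2 → 2,3 → 1,3 → 1,4 → 0,4, total weight = 32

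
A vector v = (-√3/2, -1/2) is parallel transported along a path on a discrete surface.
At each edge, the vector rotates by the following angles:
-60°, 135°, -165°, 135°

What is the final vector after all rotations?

Total rotation: (-60°) + 135° + (-165°) + 135° = 45°. Final vector: (-0.2588, -0.9659)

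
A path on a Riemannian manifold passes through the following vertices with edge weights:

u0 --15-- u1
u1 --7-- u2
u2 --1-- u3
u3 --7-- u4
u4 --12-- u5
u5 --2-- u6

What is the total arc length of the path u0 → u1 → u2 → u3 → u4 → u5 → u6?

Arc length = 15 + 7 + 1 + 7 + 12 + 2 = 44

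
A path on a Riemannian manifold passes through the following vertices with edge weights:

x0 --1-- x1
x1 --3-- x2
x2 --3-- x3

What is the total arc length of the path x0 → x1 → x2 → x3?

Arc length = 1 + 3 + 3 = 7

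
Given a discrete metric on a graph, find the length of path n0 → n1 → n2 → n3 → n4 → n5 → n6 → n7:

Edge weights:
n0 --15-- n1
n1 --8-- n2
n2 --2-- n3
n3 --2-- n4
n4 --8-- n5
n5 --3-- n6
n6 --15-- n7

Arc length = 15 + 8 + 2 + 2 + 8 + 3 + 15 = 53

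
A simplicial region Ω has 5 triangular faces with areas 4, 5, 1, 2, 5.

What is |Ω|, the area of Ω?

4 + 5 + 1 + 2 + 5 = 17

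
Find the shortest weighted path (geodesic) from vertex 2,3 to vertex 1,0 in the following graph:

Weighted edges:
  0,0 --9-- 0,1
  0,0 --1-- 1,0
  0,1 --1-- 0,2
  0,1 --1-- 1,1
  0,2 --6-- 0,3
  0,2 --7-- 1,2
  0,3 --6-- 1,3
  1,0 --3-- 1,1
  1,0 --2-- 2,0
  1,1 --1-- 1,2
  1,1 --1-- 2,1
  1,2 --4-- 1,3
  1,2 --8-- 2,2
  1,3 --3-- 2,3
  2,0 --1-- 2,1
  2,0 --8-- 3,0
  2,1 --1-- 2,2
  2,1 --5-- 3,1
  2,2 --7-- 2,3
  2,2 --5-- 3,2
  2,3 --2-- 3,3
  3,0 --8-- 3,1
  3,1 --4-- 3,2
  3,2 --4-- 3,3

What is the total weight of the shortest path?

Shortest path: 2,3 → 1,3 → 1,2 → 1,1 → 1,0, total weight = 11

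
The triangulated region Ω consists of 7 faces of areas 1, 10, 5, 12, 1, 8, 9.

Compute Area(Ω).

1 + 10 + 5 + 12 + 1 + 8 + 9 = 46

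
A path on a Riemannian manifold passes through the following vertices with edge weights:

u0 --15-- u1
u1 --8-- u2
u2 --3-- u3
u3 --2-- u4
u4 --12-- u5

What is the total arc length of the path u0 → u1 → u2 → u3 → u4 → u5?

Arc length = 15 + 8 + 3 + 2 + 12 = 40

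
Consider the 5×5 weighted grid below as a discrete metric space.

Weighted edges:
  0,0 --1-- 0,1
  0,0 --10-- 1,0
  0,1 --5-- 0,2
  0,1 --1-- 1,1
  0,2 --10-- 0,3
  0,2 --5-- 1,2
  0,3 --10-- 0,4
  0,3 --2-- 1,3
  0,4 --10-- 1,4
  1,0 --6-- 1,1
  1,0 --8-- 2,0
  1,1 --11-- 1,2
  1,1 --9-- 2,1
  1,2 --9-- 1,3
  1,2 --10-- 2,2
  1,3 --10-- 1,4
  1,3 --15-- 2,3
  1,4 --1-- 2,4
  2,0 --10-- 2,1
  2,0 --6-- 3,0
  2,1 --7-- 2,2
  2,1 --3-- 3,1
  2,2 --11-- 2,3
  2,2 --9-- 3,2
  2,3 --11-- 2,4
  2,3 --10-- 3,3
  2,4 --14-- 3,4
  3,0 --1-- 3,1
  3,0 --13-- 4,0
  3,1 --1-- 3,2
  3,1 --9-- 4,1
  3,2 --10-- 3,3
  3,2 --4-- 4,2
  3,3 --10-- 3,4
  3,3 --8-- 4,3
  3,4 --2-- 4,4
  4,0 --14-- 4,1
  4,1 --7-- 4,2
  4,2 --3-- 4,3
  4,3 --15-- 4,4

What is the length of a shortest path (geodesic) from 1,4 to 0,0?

Shortest path: 1,4 → 1,3 → 0,3 → 0,2 → 0,1 → 0,0, total weight = 28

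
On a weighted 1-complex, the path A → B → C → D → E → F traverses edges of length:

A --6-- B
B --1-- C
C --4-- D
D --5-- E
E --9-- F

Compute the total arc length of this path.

Arc length = 6 + 1 + 4 + 5 + 9 = 25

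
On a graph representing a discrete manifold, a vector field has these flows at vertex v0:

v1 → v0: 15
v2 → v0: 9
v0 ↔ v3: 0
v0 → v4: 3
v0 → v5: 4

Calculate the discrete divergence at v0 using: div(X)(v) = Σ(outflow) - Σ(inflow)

Divergence = sum of outgoing flows = (-15) + (-9) + 0 + 3 + 4 = -17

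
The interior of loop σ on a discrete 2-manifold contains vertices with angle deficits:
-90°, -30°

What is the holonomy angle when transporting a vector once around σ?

Holonomy = total enclosed curvature = (-90°) + (-30°) = -120°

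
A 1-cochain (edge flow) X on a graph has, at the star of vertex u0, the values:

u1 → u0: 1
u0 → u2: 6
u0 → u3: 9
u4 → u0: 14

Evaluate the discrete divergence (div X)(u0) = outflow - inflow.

Divergence = sum of outgoing flows = (-1) + 6 + 9 + (-14) = 0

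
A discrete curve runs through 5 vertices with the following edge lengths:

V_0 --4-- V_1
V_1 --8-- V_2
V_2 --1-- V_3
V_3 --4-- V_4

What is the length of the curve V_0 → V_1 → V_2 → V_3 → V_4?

Arc length = 4 + 8 + 1 + 4 = 17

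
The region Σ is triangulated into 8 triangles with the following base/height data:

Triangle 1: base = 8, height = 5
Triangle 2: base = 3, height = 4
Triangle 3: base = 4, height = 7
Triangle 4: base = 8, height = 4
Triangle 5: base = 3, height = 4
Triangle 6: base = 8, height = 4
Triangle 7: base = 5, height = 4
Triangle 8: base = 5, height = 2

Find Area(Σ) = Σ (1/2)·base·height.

(1/2)×8×5 + (1/2)×3×4 + (1/2)×4×7 + (1/2)×8×4 + (1/2)×3×4 + (1/2)×8×4 + (1/2)×5×4 + (1/2)×5×2 = 93.0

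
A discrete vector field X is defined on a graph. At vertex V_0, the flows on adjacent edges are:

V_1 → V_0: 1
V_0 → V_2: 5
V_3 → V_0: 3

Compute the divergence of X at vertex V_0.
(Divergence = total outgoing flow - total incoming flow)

Divergence = sum of outgoing flows = (-1) + 5 + (-3) = 1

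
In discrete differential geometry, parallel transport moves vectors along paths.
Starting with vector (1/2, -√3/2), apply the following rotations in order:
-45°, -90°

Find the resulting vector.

Total rotation: (-45°) + (-90°) = -135°. Final vector: (-0.9659, 0.2588)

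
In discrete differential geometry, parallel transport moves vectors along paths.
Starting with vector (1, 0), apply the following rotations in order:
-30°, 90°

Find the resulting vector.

Total rotation: (-30°) + 90° = 60°. Final vector: (0.5000, 0.8660)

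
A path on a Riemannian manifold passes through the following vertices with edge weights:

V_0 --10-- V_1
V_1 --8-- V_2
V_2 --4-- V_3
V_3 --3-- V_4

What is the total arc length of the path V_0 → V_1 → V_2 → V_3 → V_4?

Arc length = 10 + 8 + 4 + 3 = 25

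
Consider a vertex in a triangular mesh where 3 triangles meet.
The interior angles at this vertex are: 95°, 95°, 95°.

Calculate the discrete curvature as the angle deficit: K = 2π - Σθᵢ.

Sum of angles = 285°. K = 360° - 285° = 75° = 5π/12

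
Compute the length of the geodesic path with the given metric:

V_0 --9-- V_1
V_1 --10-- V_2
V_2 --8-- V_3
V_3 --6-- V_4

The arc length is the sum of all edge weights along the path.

Arc length = 9 + 10 + 8 + 6 = 33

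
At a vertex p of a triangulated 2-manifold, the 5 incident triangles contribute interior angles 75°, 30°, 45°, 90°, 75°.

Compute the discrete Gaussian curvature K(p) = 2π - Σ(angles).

Sum of angles = 315°. K = 360° - 315° = 45° = π/4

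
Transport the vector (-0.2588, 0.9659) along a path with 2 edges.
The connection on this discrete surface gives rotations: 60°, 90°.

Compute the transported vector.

Total rotation: 60° + 90° = 150°. Final vector: (-0.2588, -0.9659)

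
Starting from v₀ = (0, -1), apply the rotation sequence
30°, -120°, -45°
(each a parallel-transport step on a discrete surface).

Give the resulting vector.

Total rotation: 30° + (-120°) + (-45°) = -135°. Final vector: (-0.7071, 0.7071)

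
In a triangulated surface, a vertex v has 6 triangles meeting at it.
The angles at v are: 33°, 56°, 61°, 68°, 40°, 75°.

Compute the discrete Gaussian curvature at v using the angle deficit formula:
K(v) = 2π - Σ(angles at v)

Sum of angles = 333°. K = 360° - 333° = 27° = 3π/20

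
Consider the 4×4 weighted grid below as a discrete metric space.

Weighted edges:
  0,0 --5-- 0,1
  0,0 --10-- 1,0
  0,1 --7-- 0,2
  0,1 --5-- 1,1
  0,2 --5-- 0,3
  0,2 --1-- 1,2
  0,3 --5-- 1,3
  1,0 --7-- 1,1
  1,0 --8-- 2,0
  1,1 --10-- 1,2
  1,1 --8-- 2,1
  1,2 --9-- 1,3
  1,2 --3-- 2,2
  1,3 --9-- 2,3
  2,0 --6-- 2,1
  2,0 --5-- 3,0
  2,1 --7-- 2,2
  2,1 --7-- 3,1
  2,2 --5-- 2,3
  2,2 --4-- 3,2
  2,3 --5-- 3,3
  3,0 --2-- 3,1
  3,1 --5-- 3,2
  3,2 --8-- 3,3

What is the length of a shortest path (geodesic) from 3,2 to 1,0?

Shortest path: 3,2 → 3,1 → 3,0 → 2,0 → 1,0, total weight = 20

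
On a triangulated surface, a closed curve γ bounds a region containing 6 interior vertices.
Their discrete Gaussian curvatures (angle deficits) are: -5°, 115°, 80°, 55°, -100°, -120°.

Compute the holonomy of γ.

Holonomy = total enclosed curvature = (-5°) + 115° + 80° + 55° + (-100°) + (-120°) = 25°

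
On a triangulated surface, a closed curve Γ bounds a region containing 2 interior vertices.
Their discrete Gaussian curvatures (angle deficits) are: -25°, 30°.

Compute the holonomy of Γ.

Holonomy = total enclosed curvature = (-25°) + 30° = 5°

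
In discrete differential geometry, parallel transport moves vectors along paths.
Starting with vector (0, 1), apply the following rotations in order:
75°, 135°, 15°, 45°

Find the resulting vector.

Total rotation: 75° + 135° + 15° + 45° = 270° ≡ -90° (mod 360°). Final vector: (1, 0)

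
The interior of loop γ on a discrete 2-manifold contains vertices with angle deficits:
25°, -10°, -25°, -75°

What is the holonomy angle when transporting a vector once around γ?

Holonomy = total enclosed curvature = 25° + (-10°) + (-25°) + (-75°) = -85°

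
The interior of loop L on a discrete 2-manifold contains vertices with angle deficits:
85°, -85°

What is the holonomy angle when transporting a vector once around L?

Holonomy = total enclosed curvature = 85° + (-85°) = 0°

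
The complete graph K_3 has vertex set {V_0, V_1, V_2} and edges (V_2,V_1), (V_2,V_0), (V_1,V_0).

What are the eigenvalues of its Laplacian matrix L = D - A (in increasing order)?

For the complete graph K_n, L = nI − J (J = all-ones matrix). J has eigenvalues n (once, eigenvector 𝟙) and 0 (multiplicity n−1), so L has eigenvalues 0 (once) and n (multiplicity n−1). Here n = 3: eigenvalue 0 once and 3 with multiplicity 2.
Laplacian eigenvalues (increasing order): [0.0, 3.0, 3.0]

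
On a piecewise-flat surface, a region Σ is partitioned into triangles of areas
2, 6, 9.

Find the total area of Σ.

2 + 6 + 9 = 17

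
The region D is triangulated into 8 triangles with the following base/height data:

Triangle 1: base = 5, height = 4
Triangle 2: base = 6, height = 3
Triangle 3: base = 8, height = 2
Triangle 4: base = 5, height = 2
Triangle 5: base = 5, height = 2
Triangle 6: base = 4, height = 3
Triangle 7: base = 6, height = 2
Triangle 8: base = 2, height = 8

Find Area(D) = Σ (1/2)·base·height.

(1/2)×5×4 + (1/2)×6×3 + (1/2)×8×2 + (1/2)×5×2 + (1/2)×5×2 + (1/2)×4×3 + (1/2)×6×2 + (1/2)×2×8 = 57.0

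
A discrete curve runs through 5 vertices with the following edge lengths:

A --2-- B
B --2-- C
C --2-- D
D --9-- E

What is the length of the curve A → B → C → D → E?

Arc length = 2 + 2 + 2 + 9 = 15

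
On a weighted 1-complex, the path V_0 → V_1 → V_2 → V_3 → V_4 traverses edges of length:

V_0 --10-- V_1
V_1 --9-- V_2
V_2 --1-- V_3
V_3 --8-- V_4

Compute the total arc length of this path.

Arc length = 10 + 9 + 1 + 8 = 28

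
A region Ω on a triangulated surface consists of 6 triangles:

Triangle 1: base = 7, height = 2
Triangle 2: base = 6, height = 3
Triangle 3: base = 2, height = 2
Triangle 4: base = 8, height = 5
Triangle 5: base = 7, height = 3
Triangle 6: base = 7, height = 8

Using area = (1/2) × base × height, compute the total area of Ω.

(1/2)×7×2 + (1/2)×6×3 + (1/2)×2×2 + (1/2)×8×5 + (1/2)×7×3 + (1/2)×7×8 = 76.5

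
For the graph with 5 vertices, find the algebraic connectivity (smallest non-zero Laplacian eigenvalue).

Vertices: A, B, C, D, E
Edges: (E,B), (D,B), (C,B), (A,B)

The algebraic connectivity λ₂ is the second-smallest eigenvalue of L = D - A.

Degrees: deg(A) = 1, deg(B) = 4, deg(C) = 1, deg(D) = 1, deg(E) = 1.
L = D − A with rows/columns ordered (A, B, C, D, E):
  [ 1, -1,  0,  0,  0]
  [-1,  4, -1, -1, -1]
  [ 0, -1,  1,  0,  0]
  [ 0, -1,  0,  1,  0]
  [ 0, -1,  0,  0,  1]
Characteristic polynomial: det(λI − L) = λ(λ − 1)³(λ − 5).
Roots: λ = 0; (λ − 1) = 0 ⇒ λ = 1 (multiplicity 3); (λ − 5) = 0 ⇒ λ = 5.
(Check: the roots sum (with multiplicity) to 8, matching trace L = Σdeg = 2·4 = 8.)
Laplacian eigenvalues: [0.0, 1.0, 1.0, 1.0, 5.0]. Algebraic connectivity (smallest non-zero eigenvalue) = 1.0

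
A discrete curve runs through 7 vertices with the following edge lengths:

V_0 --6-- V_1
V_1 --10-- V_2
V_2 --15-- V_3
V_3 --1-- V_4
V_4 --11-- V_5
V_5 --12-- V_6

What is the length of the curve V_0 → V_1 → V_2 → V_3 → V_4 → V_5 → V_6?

Arc length = 6 + 10 + 15 + 1 + 11 + 12 = 55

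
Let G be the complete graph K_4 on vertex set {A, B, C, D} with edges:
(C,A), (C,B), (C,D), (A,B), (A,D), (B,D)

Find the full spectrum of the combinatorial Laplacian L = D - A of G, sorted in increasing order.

For the complete graph K_n, L = nI − J (J = all-ones matrix). J has eigenvalues n (once, eigenvector 𝟙) and 0 (multiplicity n−1), so L has eigenvalues 0 (once) and n (multiplicity n−1). Here n = 4: eigenvalue 0 once and 4 with multiplicity 3.
Laplacian eigenvalues (increasing order): [0.0, 4.0, 4.0, 4.0]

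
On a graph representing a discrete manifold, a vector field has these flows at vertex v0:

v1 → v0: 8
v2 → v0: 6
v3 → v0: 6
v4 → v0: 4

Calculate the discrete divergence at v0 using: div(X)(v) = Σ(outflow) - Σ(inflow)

Divergence = sum of outgoing flows = (-8) + (-6) + (-6) + (-4) = -24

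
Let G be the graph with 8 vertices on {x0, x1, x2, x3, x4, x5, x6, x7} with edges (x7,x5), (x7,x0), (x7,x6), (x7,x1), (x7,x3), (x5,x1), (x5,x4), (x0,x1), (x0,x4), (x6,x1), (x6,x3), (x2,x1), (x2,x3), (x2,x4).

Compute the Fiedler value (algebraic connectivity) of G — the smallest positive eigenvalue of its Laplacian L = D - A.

Degrees: deg(x0) = 3, deg(x1) = 5, deg(x2) = 3, deg(x3) = 3, deg(x4) = 3, deg(x5) = 3, deg(x6) = 3, deg(x7) = 5.
L = D − A with rows/columns ordered (x0, x1, x2, x3, x4, x5, x6, x7):
  [ 3, -1,  0,  0, -1,  0,  0, -1]
  [-1,  5, -1,  0,  0, -1, -1, -1]
  [ 0, -1,  3, -1, -1,  0,  0,  0]
  [ 0,  0, -1,  3,  0,  0, -1, -1]
  [-1,  0, -1,  0,  3, -1,  0,  0]
  [ 0, -1,  0,  0, -1,  3,  0, -1]
  [ 0, -1,  0, -1,  0,  0,  3, -1]
  [-1, -1,  0, -1,  0, -1, -1,  5]
Characteristic polynomial: det(λI − L) = λ(λ² − 8λ + 11)(λ² − 9λ + 16)(λ − 3)(λ − 4)².
Roots: λ = 0; (λ² − 8λ + 11) = 0 ⇒ λ = 4 ± √5 ≈ 1.7639, 6.2361; (λ² − 9λ + 16) = 0 ⇒ λ = (9 ± √17)/2 ≈ 2.4384, 6.5616; (λ − 3) = 0 ⇒ λ = 3; (λ − 4) = 0 ⇒ λ = 4 (multiplicity 2).
(Check: the roots sum (with multiplicity) to 28, matching trace L = Σdeg = 2·14 = 28.)
Laplacian eigenvalues: [0.0, 1.7639, 2.4384, 3.0, 4.0, 4.0, 6.2361, 6.5616]. Algebraic connectivity (smallest non-zero eigenvalue) = 1.7639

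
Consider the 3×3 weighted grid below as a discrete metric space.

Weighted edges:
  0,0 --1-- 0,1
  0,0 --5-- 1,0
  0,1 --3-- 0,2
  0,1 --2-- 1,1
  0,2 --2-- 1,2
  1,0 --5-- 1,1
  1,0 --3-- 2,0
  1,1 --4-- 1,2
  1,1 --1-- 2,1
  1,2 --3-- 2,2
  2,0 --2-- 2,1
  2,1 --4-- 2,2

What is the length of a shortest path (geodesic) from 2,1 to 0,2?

Shortest path: 2,1 → 1,1 → 0,1 → 0,2, total weight = 6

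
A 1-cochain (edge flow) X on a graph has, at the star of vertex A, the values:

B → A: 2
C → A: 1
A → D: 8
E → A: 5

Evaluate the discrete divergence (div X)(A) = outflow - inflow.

Divergence = sum of outgoing flows = (-2) + (-1) + 8 + (-5) = 0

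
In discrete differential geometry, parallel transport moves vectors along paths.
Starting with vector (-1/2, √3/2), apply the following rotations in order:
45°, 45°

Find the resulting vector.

Total rotation: 45° + 45° = 90°. Final vector: (-0.8660, -0.5000)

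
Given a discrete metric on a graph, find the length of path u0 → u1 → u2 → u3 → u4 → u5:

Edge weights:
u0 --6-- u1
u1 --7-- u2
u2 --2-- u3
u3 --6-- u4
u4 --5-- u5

Arc length = 6 + 7 + 2 + 6 + 5 = 26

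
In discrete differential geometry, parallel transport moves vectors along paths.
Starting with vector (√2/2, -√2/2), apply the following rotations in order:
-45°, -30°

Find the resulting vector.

Total rotation: (-45°) + (-30°) = -75°. Final vector: (-0.5000, -0.8660)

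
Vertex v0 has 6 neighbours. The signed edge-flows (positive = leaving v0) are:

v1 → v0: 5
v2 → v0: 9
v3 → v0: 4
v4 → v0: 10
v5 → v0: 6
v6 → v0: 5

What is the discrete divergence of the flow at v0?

Divergence = sum of outgoing flows = (-5) + (-9) + (-4) + (-10) + (-6) + (-5) = -39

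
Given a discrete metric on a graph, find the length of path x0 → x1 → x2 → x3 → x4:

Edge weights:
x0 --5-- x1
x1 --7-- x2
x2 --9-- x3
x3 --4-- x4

Arc length = 5 + 7 + 9 + 4 = 25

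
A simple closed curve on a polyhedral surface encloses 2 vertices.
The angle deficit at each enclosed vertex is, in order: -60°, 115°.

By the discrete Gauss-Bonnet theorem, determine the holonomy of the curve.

Holonomy = total enclosed curvature = (-60°) + 115° = 55°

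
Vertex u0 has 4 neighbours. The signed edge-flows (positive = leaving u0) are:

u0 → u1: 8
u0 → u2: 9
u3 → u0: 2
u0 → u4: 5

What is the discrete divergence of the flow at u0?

Divergence = sum of outgoing flows = 8 + 9 + (-2) + 5 = 20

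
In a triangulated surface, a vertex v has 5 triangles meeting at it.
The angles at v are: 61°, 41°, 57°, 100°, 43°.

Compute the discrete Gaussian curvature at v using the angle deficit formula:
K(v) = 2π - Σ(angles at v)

Sum of angles = 302°. K = 360° - 302° = 58° = 29π/90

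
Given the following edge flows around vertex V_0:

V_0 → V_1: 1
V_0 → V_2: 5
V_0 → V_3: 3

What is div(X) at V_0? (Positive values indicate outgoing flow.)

Divergence = sum of outgoing flows = 1 + 5 + 3 = 9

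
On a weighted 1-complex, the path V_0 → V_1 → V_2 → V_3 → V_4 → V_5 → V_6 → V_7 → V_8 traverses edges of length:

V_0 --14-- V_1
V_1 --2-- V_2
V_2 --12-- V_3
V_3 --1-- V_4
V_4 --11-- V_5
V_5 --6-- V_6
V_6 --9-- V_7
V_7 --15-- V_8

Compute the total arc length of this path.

Arc length = 14 + 2 + 12 + 1 + 11 + 6 + 9 + 15 = 70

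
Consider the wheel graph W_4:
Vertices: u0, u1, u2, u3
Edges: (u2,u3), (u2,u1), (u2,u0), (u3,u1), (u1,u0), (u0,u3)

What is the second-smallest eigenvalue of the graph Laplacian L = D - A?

The wheel W_4 is the join K_1 ∨ C_3 (a hub joined to every vertex of a cycle of length 3). For a join G ∨ H (G on p vertices, H on q vertices) the Laplacian spectrum is 0, p+q, the eigenvalues of L(G) other than one 0 each shifted by +q, and the eigenvalues of L(H) other than one 0 each shifted by +p. With G = K_1 (p = 1, nothing left after dropping its 0) and H = C_3 (q = 3, eigenvalues 2 − 2cos(2πk/3), k = 0, …, 2; drop k = 0), the spectrum of W_4 is 0, 4, and 1 + (2 − 2cos(2πk/3)) = 3 − 2cos(2πk/3) for k = 1, …, 2:
k=1: 3 − 2cos(2π/3) = 4.0; k=2: 3 − 2cos(4π/3) = 4.0.
Laplacian eigenvalues: [0.0, 4.0, 4.0, 4.0]. Algebraic connectivity (smallest non-zero eigenvalue) = 4.0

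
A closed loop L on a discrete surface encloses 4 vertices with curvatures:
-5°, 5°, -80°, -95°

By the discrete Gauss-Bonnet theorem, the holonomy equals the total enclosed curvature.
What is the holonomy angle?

Holonomy = total enclosed curvature = (-5°) + 5° + (-80°) + (-95°) = -175°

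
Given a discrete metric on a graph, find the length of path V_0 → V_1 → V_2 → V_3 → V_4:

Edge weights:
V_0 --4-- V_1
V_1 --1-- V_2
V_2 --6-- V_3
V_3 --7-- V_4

Arc length = 4 + 1 + 6 + 7 = 18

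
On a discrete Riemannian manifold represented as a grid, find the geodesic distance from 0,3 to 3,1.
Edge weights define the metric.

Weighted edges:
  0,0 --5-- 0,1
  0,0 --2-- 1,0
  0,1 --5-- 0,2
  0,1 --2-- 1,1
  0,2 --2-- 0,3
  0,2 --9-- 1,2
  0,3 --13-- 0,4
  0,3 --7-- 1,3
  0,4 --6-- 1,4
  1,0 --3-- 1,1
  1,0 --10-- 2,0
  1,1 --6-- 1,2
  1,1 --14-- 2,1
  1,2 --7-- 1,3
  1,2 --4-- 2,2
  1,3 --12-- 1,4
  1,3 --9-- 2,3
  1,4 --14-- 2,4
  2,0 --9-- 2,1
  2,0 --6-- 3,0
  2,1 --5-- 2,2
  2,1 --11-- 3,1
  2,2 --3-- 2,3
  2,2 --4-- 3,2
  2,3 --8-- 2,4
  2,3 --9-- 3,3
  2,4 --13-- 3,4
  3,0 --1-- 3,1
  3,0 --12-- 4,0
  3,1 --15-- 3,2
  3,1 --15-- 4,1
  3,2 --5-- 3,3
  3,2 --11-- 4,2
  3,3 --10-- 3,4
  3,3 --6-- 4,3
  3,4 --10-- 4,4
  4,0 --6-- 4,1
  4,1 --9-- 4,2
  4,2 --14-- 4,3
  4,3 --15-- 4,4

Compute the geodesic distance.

Shortest path: 0,3 → 0,2 → 0,1 → 1,1 → 1,0 → 2,0 → 3,0 → 3,1, total weight = 29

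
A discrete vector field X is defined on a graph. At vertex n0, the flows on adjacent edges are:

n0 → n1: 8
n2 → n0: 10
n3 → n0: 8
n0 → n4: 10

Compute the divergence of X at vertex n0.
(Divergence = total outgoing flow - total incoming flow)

Divergence = sum of outgoing flows = 8 + (-10) + (-8) + 10 = 0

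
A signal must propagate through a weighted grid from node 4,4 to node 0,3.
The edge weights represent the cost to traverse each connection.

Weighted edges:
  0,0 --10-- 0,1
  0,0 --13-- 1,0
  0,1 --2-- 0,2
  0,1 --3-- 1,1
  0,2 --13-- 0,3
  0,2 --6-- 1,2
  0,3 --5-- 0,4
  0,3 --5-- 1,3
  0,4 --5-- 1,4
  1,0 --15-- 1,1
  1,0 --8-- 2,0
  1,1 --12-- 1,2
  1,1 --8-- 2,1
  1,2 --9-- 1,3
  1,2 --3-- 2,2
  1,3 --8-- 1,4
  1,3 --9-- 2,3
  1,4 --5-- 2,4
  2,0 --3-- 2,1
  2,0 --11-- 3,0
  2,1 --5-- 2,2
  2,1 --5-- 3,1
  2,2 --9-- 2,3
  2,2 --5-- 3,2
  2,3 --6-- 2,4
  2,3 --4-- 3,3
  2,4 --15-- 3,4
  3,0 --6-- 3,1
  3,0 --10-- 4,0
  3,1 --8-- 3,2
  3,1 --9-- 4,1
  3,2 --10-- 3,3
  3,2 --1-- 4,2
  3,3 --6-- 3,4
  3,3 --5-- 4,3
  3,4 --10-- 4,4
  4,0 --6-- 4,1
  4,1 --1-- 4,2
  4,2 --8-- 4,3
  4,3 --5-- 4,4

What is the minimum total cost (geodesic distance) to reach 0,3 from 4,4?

Shortest path: 4,4 → 4,3 → 3,3 → 2,3 → 1,3 → 0,3, total weight = 28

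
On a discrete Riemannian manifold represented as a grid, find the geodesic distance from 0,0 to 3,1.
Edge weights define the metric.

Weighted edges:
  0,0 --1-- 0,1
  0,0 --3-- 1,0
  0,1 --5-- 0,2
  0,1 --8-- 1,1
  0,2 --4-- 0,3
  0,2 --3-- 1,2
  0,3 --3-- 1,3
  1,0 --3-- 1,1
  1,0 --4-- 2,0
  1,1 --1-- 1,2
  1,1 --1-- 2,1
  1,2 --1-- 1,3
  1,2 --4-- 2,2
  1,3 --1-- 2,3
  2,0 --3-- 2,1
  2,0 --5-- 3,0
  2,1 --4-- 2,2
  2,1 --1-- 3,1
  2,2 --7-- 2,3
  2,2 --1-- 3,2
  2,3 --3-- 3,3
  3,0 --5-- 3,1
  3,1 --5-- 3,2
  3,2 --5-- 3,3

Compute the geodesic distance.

Shortest path: 0,0 → 1,0 → 1,1 → 2,1 → 3,1, total weight = 8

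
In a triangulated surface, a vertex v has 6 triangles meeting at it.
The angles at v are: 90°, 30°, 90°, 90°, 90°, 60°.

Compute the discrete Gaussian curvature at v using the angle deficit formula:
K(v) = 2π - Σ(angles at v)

Sum of angles = 450°. K = 360° - 450° = -90°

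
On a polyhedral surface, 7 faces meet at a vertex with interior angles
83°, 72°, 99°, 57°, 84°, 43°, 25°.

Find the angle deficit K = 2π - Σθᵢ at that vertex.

Sum of angles = 463°. K = 360° - 463° = -103° = -103π/180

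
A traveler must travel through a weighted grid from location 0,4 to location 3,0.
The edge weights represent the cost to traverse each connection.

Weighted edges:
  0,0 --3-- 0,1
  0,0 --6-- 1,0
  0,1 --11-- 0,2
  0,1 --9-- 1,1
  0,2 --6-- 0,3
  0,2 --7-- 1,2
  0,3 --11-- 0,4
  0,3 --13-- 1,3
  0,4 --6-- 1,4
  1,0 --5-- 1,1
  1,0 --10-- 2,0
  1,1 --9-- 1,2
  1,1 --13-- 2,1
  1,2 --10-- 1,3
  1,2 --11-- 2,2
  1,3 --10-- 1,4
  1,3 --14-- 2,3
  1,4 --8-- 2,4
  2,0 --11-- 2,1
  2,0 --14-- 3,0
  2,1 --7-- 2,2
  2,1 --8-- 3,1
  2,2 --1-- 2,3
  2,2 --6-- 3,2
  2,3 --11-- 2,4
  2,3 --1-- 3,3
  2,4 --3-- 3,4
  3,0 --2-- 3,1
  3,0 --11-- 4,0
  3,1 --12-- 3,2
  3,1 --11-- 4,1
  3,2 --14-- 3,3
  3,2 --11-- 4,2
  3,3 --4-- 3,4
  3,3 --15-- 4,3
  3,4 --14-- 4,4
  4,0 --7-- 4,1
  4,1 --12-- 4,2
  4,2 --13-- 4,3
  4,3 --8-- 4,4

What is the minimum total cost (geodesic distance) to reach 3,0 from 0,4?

Shortest path: 0,4 → 1,4 → 2,4 → 3,4 → 3,3 → 2,3 → 2,2 → 2,1 → 3,1 → 3,0, total weight = 40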